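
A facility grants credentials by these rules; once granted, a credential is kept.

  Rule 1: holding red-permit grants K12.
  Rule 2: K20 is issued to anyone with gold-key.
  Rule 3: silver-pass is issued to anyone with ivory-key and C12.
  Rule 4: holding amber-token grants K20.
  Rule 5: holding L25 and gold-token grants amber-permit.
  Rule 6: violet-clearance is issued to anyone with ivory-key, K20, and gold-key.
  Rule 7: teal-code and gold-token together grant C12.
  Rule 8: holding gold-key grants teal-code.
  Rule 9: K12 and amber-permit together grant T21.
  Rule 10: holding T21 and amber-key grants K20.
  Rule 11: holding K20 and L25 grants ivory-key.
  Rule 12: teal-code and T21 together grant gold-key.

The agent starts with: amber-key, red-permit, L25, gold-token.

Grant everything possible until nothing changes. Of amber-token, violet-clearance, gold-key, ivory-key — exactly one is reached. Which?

ivory-key

Holding L25 and gold-token grants amber-permit (Rule 5).
Holding red-permit grants K12 (Rule 1).
Holding K12 and amber-permit grants T21 (Rule 9).
Holding T21 and amber-key grants K20 (Rule 10).
Holding K20 and L25 grants ivory-key (Rule 11).
violet-clearance would need ivory-key, K20, and gold-key (Rule 6), but gold-key is never granted. gold-key would need teal-code and T21 (Rule 12), but teal-code is never granted. No rule produces amber-token, and it is not given.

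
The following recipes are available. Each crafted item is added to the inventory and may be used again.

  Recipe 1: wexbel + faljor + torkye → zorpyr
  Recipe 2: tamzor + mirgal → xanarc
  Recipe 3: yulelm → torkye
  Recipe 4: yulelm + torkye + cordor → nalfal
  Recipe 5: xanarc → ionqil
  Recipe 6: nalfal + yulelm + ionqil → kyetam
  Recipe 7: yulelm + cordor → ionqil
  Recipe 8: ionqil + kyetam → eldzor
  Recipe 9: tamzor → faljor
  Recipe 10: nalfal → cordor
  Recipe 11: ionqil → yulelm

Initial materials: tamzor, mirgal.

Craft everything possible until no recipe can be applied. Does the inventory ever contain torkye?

tamzor + mirgal → xanarc (Recipe 2).
Using Recipe 5, xanarc makes ionqil.
ionqil → yulelm (Recipe 11).
yulelm → torkye (Recipe 3).

Yes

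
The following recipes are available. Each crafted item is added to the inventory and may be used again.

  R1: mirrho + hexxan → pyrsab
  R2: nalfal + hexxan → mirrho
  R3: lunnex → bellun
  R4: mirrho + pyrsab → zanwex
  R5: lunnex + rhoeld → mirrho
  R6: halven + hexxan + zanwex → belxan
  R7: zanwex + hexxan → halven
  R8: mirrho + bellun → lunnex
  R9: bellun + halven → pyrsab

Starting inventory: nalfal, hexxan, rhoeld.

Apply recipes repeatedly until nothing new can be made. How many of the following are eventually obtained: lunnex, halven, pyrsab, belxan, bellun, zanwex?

Using R2, nalfal and hexxan make mirrho.
Using R1, mirrho and hexxan make pyrsab.
mirrho + pyrsab → zanwex (R4).
zanwex + hexxan → halven (R7).
halven + hexxan + zanwex → belxan (R6).
lunnex would need mirrho and bellun (R8), but bellun is never obtained.
halven: reached.
pyrsab: reached.
belxan: reached.
bellun would need lunnex (R3), but lunnex is never obtained.
zanwex: reached.
Reached: halven, pyrsab, belxan, and zanwex — 4 of the 6.

4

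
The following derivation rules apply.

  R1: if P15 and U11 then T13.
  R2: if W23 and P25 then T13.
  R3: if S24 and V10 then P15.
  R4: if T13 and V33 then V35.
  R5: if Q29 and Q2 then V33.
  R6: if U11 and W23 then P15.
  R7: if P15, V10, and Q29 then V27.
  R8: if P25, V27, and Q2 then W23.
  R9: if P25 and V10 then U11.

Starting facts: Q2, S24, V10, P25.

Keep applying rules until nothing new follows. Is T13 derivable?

From S24 and V10, R3 gives P15.
P25 and V10 hold, so U11 follows (R9).
From P15 and U11, R1 gives T13.

Yes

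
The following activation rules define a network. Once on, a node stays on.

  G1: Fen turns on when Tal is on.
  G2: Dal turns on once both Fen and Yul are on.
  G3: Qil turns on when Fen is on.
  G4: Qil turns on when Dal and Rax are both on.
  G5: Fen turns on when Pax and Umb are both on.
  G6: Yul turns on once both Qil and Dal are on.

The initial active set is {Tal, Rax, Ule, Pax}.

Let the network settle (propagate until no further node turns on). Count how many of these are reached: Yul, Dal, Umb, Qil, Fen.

2

Tal is on, so Fen turns on (G1).
Fen is on, so Qil turns on (G3).
Yul would need Qil and Dal (G6), but Dal never turns on.
Dal would need Fen and Yul (G2), but Yul never turns on.
No rule produces Umb, and it is not given.
Qil: reached.
Fen: reached.
Reached: Qil and Fen — 2 of the 5.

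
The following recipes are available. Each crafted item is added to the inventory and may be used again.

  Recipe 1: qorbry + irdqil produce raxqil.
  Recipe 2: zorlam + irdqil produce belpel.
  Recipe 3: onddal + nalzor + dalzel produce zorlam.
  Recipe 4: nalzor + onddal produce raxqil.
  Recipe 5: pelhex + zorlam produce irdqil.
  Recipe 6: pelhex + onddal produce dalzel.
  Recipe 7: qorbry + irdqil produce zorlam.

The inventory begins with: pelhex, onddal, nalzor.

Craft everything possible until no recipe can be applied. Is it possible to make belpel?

Yes

Using Recipe 6, pelhex and onddal make dalzel.
onddal + nalzor + dalzel → zorlam (Recipe 3).
pelhex + zorlam → irdqil (Recipe 5).
zorlam + irdqil → belpel (Recipe 2).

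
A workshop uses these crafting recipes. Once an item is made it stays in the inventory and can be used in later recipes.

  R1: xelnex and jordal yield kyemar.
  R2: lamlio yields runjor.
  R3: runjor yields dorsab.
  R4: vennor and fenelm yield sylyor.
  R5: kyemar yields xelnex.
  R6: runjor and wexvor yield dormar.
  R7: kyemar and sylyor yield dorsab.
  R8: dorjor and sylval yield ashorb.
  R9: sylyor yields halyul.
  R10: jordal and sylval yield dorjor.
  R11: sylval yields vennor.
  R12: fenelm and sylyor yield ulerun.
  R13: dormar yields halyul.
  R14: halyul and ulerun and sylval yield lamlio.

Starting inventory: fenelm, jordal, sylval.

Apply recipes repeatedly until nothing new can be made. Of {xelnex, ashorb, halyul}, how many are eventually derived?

2

sylval → vennor (R11).
Using R10, jordal and sylval make dorjor.
Using R4, vennor and fenelm make sylyor.
Using R8, dorjor and sylval make ashorb.
sylyor → halyul (R9).
xelnex would need kyemar (R5), but kyemar is never obtained.
ashorb: reached.
halyul: reached.
Reached: ashorb and halyul — 2 of the 3.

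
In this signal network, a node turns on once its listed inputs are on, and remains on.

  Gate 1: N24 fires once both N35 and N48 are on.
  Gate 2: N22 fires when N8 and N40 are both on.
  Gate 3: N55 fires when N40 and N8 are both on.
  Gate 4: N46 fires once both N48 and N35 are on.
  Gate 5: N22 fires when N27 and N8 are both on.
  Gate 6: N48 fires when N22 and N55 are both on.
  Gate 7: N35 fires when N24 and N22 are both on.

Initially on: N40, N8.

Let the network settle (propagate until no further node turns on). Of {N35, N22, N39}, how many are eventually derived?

1

N8 and N40 are on, so N22 fires (Gate 2).
N35 would need N24 and N22 (Gate 7), but N24 never turns on.
N22: reached.
No rule produces N39, and it is not given.
Reached: N22 — 1 of the 3.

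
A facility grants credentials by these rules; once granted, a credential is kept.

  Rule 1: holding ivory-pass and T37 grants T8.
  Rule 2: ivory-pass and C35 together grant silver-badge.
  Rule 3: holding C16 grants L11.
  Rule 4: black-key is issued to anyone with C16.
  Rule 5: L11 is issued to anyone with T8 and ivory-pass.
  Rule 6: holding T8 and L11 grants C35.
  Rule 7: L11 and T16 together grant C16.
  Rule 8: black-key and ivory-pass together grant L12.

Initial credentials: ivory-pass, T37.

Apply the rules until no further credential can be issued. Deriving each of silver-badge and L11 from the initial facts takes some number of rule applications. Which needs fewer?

L11: Holding ivory-pass and T37 grants T8 (Rule 1). Holding T8 and ivory-pass grants L11 (Rule 5). [2 rule applications]
silver-badge: Holding ivory-pass and T37 grants T8 (Rule 1). Holding T8 and ivory-pass grants L11 (Rule 5). Holding T8 and L11 grants C35 (Rule 6). Holding ivory-pass and C35 grants silver-badge (Rule 2). [4 rule applications]
L11 needs fewer.

L11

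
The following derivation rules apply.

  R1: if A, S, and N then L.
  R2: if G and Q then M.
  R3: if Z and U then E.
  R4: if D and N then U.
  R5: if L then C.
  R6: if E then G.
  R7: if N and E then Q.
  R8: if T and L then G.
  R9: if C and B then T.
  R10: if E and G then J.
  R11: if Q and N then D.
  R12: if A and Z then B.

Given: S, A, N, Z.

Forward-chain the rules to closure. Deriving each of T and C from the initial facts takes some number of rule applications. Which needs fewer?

C: A, S, and N hold, so L follows (R1). L holds, so C follows (R5). [2 rule applications]
T: A, S, and N hold, so L follows (R1). A and Z hold, so B follows (R12). L holds, so C follows (R5). From C and B, R9 gives T. [4 rule applications]
C needs fewer.

C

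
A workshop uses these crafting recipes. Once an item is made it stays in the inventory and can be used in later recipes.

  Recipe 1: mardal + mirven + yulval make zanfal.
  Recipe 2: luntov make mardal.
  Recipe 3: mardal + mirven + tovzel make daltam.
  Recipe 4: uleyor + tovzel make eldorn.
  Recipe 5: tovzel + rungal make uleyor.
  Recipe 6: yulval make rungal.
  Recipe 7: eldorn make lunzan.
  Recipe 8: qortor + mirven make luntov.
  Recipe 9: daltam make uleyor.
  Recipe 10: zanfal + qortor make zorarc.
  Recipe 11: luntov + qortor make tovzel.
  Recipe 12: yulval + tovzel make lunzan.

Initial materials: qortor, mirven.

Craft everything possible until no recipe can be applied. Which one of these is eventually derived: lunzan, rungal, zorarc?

lunzan

Using Recipe 8, qortor and mirven make luntov.
luntov + qortor → tovzel (Recipe 11).
luntov → mardal (Recipe 2).
mardal + mirven + tovzel → daltam (Recipe 3).
daltam → uleyor (Recipe 9).
Using Recipe 4, uleyor and tovzel make eldorn.
eldorn → lunzan (Recipe 7).
zorarc would need zanfal and qortor (Recipe 10), but zanfal is never obtained. rungal would need yulval (Recipe 6), but yulval is never obtained.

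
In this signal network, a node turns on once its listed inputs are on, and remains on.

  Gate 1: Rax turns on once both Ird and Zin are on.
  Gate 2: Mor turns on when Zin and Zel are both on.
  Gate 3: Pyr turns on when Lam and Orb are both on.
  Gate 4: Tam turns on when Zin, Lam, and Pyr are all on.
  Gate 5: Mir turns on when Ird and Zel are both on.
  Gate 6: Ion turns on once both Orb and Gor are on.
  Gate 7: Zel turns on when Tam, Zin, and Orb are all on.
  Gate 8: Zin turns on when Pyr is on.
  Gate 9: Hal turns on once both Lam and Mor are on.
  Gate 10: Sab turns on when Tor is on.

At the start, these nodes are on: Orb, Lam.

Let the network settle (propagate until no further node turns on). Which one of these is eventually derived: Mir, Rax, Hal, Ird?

Lam and Orb are on, so Pyr turns on (Gate 3).
Gate 8: Pyr on → Zin on.
Zin, Lam, and Pyr are on, so Tam turns on (Gate 4).
Tam, Zin, and Orb are on, so Zel turns on (Gate 7).
Zin and Zel are on, so Mor turns on (Gate 2).
Lam and Mor are on, so Hal turns on (Gate 9).
Mir would need Ird and Zel (Gate 5), but Ird never turns on. Rax would need Ird and Zin (Gate 1), but Ird never turns on. No rule produces Ird, and it is not given.

Hal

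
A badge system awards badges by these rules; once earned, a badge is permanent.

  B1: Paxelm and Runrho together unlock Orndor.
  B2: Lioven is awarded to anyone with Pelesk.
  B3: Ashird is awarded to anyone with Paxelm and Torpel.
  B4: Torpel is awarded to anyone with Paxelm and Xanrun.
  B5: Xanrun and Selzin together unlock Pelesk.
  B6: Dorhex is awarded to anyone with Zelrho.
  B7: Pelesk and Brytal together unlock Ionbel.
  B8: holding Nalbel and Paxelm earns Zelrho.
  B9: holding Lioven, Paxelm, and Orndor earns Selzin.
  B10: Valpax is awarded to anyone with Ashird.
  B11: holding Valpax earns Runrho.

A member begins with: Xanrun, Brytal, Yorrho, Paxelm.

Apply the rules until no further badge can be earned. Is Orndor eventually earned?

Yes

With Paxelm and Xanrun, Torpel is earned (B4).
With Paxelm and Torpel, Ashird is earned (B3).
With Ashird, Valpax is earned (B10).
With Valpax, Runrho is earned (B11).
With Paxelm and Runrho, Orndor is earned (B1).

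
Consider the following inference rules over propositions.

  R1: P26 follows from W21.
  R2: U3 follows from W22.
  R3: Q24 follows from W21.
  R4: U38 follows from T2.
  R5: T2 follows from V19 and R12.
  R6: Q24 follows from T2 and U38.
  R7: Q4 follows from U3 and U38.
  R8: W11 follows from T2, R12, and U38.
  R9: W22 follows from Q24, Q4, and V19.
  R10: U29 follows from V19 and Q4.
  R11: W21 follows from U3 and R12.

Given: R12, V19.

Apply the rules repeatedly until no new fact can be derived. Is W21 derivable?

No

W21 would need U3 and R12 (R11), but U3 is never established.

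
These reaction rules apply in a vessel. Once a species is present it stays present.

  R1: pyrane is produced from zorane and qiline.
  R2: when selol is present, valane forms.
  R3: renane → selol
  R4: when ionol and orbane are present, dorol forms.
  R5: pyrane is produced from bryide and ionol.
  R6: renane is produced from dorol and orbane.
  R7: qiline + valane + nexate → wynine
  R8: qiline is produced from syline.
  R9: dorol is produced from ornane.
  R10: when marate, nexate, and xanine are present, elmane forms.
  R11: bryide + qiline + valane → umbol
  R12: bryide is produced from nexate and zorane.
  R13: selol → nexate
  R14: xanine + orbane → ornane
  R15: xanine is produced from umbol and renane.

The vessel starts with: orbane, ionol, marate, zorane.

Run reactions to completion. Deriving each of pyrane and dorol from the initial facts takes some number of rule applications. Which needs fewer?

dorol

dorol: ionol and orbane present → dorol forms (R4). [1 rule application]
pyrane: ionol and orbane present → dorol forms (R4). dorol and orbane present → renane forms (R6). renane present → selol forms (R3). selol present → nexate forms (R13). nexate and zorane present → bryide forms (R12). bryide and ionol present → pyrane forms (R5). [6 rule applications]
dorol needs fewer.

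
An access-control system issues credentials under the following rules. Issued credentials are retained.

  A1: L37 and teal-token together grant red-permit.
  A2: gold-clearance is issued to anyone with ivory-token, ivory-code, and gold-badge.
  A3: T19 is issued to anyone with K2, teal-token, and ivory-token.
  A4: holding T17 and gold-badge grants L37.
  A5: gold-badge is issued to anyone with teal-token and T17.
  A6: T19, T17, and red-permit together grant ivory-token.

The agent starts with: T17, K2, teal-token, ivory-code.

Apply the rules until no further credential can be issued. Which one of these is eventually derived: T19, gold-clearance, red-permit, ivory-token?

red-permit

Holding teal-token and T17 grants gold-badge (A5).
Holding T17 and gold-badge grants L37 (A4).
Holding L37 and teal-token grants red-permit (A1).
ivory-token would need T19, T17, and red-permit (A6), but T19 is never granted. gold-clearance would need ivory-token, ivory-code, and gold-badge (A2), but ivory-token is never granted. T19 would need K2, teal-token, and ivory-token (A3), but ivory-token is never granted.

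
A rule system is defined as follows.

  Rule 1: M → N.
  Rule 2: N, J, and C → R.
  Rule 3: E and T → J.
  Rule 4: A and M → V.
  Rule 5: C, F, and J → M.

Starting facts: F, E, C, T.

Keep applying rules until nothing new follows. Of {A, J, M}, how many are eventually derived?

2

From E and T, Rule 3 gives J.
From C, F, and J, Rule 5 gives M.
No rule produces A, and it is not given.
J: reached.
M: reached.
Reached: J and M — 2 of the 3.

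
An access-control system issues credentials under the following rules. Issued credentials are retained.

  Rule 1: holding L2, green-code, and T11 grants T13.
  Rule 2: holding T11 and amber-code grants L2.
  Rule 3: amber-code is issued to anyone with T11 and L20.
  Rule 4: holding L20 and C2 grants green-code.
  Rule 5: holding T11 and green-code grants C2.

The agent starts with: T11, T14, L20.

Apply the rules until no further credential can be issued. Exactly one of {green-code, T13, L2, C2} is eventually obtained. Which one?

L2

Holding T11 and L20 grants amber-code (Rule 3).
Holding T11 and amber-code grants L2 (Rule 2).
C2 would need T11 and green-code (Rule 5), but green-code is never granted. T13 would need L2, green-code, and T11 (Rule 1), but green-code is never granted. green-code would need L20 and C2 (Rule 4), but C2 is never granted.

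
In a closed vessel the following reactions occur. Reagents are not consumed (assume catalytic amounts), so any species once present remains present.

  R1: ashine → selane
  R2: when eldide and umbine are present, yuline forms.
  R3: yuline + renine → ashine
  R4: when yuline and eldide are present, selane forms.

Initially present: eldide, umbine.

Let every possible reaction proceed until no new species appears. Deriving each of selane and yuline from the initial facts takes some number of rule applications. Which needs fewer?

yuline

yuline: eldide and umbine present → yuline forms (R2). [1 rule application]
selane: eldide and umbine present → yuline forms (R2). yuline and eldide present → selane forms (R4). [2 rule applications]
yuline needs fewer.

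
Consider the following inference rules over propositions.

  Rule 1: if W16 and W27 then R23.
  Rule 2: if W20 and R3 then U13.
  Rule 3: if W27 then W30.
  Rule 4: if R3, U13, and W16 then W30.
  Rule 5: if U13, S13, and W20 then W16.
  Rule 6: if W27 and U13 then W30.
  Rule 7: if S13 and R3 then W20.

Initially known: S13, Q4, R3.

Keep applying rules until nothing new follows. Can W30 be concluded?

Yes

S13 and R3 hold, so W20 follows (Rule 7).
From W20 and R3, Rule 2 gives U13.
From U13, S13, and W20, Rule 5 gives W16.
From R3, U13, and W16, Rule 4 gives W30.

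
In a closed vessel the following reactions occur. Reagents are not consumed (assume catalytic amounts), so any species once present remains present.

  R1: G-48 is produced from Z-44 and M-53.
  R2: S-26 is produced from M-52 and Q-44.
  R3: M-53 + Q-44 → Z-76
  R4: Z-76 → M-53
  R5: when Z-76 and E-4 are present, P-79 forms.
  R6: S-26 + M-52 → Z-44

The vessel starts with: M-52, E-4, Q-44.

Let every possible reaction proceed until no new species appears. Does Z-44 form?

M-52 and Q-44 present → S-26 forms (R2).
S-26 and M-52 present → Z-44 forms (R6).

Yes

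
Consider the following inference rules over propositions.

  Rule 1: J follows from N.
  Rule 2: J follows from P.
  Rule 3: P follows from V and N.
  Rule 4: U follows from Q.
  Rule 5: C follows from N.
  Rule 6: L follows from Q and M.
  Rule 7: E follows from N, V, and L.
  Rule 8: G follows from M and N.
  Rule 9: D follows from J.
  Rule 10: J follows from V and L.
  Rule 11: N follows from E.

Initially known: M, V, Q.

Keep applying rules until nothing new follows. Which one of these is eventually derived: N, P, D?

D

Q and M hold, so L follows (Rule 6).
From V and L, Rule 10 gives J.
From J, Rule 9 gives D.
P would need V and N (Rule 3), but N is never established. N would need E (Rule 11), but E is never established.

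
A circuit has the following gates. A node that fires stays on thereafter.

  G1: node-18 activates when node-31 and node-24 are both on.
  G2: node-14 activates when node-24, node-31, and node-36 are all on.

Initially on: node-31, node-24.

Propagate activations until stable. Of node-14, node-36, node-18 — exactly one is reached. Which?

node-18

node-31 and node-24 are on, so node-18 activates (G1).
No rule produces node-36, and it is not given. node-14 would need node-24, node-31, and node-36 (G2), but node-36 never turns on.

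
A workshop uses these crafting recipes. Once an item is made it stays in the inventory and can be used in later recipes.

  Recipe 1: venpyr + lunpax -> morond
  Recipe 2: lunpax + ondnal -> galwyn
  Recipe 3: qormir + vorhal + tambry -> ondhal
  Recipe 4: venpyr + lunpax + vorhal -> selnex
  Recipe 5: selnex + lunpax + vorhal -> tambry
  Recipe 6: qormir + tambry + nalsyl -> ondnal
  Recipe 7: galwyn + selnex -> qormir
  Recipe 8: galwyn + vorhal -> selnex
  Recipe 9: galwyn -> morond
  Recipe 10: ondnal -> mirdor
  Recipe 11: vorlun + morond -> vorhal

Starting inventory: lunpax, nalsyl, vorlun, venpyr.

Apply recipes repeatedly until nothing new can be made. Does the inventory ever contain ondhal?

No

ondhal would need qormir, vorhal, and tambry (Recipe 3), but qormir is never obtained.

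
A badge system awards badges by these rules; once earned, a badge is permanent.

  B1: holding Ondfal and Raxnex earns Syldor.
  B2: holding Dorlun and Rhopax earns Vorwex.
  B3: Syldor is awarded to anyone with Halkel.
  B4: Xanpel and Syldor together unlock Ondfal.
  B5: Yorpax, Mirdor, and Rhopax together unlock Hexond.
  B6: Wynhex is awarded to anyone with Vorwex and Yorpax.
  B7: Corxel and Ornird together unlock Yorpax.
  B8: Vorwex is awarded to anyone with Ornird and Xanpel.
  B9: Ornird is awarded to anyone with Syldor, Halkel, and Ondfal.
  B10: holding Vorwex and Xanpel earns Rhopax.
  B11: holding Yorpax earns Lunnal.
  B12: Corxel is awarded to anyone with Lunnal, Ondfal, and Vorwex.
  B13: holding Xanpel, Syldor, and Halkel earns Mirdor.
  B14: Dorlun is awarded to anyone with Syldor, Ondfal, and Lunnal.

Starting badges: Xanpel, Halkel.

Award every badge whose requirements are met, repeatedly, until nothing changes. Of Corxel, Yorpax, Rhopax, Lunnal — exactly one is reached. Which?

With Halkel, Syldor is earned (B3).
With Xanpel and Syldor, Ondfal is earned (B4).
With Syldor, Halkel, and Ondfal, Ornird is earned (B9).
With Ornird and Xanpel, Vorwex is earned (B8).
With Vorwex and Xanpel, Rhopax is earned (B10).
Yorpax would need Corxel and Ornird (B7), but Corxel is never earned. Corxel would need Lunnal, Ondfal, and Vorwex (B12), but Lunnal is never earned. Lunnal would need Yorpax (B11), but Yorpax is never earned.

Rhopax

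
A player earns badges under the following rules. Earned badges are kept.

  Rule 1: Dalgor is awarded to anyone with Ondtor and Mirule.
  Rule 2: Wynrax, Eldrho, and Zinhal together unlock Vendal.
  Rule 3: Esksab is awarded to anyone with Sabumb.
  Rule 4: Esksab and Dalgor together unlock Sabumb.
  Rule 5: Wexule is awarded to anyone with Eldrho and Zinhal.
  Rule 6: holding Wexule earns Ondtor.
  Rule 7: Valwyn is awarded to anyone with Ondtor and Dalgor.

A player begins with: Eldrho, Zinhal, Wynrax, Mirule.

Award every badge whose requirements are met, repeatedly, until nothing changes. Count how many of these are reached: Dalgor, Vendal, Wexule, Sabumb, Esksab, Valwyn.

4

With Eldrho and Zinhal, Wexule is earned (Rule 5).
With Wynrax, Eldrho, and Zinhal, Vendal is earned (Rule 2).
With Wexule, Ondtor is earned (Rule 6).
With Ondtor and Mirule, Dalgor is earned (Rule 1).
With Ondtor and Dalgor, Valwyn is earned (Rule 7).
Dalgor: reached.
Vendal: reached.
Wexule: reached.
Sabumb would need Esksab and Dalgor (Rule 4), but Esksab is never earned.
Esksab would need Sabumb (Rule 3), but Sabumb is never earned.
Valwyn: reached.
Reached: Dalgor, Vendal, Wexule, and Valwyn — 4 of the 6.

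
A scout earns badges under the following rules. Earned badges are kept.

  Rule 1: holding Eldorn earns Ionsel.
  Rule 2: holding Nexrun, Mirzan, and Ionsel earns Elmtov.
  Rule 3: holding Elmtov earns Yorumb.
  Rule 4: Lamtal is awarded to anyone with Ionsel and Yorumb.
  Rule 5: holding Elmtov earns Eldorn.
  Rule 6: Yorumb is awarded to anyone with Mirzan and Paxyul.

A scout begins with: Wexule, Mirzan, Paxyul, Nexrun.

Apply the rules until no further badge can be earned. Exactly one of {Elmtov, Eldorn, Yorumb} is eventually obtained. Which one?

Yorumb

With Mirzan and Paxyul, Yorumb is earned (Rule 6).
Elmtov would need Nexrun, Mirzan, and Ionsel (Rule 2), but Ionsel is never earned. Eldorn would need Elmtov (Rule 5), but Elmtov is never earned.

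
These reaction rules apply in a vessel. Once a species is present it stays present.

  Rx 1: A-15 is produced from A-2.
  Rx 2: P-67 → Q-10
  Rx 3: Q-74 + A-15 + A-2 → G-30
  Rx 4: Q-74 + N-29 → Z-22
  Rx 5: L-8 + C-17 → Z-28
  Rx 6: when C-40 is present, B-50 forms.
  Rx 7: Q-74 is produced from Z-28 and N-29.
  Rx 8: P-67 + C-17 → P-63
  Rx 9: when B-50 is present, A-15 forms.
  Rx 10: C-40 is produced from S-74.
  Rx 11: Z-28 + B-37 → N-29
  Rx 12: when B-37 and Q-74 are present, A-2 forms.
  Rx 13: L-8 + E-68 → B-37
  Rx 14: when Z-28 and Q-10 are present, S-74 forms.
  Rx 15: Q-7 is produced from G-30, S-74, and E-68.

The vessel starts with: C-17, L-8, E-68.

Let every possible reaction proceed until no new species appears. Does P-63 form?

P-63 would need P-67 and C-17 (Rx 8), but P-67 never forms.

No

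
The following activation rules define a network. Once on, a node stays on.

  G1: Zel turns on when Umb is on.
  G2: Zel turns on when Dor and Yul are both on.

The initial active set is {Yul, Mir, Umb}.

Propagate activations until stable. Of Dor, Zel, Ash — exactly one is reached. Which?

Umb is on, so Zel turns on (G1).
No rule produces Dor, and it is not given. No rule produces Ash, and it is not given.

Zel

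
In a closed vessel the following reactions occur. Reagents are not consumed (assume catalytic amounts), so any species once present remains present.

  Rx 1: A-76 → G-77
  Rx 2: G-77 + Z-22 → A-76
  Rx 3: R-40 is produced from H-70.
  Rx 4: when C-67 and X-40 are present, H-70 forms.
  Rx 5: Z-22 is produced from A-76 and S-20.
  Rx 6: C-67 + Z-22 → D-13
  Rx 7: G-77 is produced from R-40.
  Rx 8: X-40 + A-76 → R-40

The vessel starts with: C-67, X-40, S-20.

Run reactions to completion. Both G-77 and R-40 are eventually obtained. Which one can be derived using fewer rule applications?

R-40

R-40: C-67 and X-40 present → H-70 forms (Rx 4). H-70 present → R-40 forms (Rx 3). [2 rule applications]
G-77: C-67 and X-40 present → H-70 forms (Rx 4). H-70 present → R-40 forms (Rx 3). R-40 present → G-77 forms (Rx 7). [3 rule applications]
R-40 needs fewer.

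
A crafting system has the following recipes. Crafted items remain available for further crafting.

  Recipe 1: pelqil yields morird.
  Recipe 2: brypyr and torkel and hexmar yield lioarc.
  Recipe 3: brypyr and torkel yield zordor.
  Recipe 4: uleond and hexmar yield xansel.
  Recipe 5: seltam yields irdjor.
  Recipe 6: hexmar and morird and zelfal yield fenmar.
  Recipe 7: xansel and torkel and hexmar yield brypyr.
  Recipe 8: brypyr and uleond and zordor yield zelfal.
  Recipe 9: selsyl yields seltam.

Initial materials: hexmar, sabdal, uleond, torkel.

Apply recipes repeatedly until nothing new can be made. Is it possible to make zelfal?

Using Recipe 4, uleond and hexmar make xansel.
Using Recipe 7, xansel, torkel, and hexmar make brypyr.
Using Recipe 3, brypyr and torkel make zordor.
brypyr and uleond and zordor → zelfal (Recipe 8).

Yes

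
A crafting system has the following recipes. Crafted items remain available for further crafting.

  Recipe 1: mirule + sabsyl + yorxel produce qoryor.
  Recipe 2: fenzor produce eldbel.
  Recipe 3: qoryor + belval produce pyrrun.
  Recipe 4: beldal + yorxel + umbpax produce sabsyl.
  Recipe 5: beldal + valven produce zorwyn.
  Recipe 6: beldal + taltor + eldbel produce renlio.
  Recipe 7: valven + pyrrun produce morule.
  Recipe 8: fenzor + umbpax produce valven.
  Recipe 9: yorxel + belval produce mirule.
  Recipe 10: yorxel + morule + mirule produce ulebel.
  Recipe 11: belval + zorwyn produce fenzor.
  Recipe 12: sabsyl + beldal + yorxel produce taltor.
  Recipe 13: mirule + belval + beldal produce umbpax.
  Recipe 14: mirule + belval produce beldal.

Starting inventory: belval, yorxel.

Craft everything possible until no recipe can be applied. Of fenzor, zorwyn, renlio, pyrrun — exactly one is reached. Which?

Using Recipe 9, yorxel and belval make mirule.
Using Recipe 14, mirule and belval make beldal.
Using Recipe 13, mirule, belval, and beldal make umbpax.
Using Recipe 4, beldal, yorxel, and umbpax make sabsyl.
Using Recipe 1, mirule, sabsyl, and yorxel make qoryor.
qoryor + belval → pyrrun (Recipe 3).
renlio would need beldal, taltor, and eldbel (Recipe 6), but eldbel is never obtained. zorwyn would need beldal and valven (Recipe 5), but valven is never obtained. fenzor would need belval and zorwyn (Recipe 11), but zorwyn is never obtained.

pyrrun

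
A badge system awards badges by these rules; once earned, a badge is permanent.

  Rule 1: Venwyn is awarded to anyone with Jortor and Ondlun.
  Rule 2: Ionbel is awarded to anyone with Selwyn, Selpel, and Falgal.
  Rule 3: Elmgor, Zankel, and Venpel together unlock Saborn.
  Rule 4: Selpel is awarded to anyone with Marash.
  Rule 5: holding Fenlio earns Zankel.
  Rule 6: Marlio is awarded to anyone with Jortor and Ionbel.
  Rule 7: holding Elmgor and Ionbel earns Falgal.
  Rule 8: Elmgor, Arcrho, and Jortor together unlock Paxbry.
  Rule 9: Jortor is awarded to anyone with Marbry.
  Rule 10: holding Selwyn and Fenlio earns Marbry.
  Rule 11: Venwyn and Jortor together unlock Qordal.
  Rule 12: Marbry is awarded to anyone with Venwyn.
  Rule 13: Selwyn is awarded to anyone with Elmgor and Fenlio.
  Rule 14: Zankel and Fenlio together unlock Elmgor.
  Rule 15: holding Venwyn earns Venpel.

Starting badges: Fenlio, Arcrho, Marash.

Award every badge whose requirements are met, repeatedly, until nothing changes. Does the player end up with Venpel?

No

Venpel would need Venwyn (Rule 15), but Venwyn is never earned.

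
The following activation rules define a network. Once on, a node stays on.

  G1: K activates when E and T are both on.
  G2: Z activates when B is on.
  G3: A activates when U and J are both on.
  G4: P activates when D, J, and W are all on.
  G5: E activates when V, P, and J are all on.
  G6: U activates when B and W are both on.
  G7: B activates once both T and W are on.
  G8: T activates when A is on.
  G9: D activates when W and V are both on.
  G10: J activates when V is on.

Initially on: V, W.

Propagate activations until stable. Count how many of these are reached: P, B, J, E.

3

G9: W and V on → D on.
V is on, so J activates (G10).
D, J, and W are on, so P activates (G4).
V, P, and J are on, so E activates (G5).
P: reached.
B would need T and W (G7), but T never turns on.
J: reached.
E: reached.
Reached: P, J, and E — 3 of the 4.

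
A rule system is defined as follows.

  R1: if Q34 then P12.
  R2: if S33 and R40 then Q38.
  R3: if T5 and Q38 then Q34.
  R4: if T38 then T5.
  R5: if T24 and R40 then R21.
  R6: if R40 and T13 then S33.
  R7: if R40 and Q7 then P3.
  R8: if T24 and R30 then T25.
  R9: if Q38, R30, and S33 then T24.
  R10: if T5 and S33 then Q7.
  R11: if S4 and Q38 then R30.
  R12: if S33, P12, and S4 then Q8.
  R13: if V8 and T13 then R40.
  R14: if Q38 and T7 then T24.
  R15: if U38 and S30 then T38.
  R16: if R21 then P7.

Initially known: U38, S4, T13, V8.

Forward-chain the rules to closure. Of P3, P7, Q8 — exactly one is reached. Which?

V8 and T13 hold, so R40 follows (R13).
R40 and T13 hold, so S33 follows (R6).
From S33 and R40, R2 gives Q38.
S4 and Q38 hold, so R30 follows (R11).
From Q38, R30, and S33, R9 gives T24.
From T24 and R40, R5 gives R21.
From R21, R16 gives P7.
P3 would need R40 and Q7 (R7), but Q7 is never established. Q8 would need S33, P12, and S4 (R12), but P12 is never established.

P7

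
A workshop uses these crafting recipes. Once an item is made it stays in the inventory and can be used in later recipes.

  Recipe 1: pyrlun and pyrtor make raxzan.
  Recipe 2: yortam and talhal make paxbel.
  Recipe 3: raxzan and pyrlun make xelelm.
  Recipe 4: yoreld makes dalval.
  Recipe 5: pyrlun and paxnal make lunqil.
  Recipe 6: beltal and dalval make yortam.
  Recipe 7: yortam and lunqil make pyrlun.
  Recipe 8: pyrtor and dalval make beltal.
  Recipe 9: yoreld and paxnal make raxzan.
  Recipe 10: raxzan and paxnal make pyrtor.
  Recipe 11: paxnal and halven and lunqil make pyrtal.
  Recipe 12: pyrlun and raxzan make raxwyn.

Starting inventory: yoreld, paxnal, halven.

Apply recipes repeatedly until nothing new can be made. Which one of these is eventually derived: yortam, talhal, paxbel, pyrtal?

yoreld and paxnal → raxzan (Recipe 9).
yoreld → dalval (Recipe 4).
raxzan and paxnal → pyrtor (Recipe 10).
Using Recipe 8, pyrtor and dalval make beltal.
beltal and dalval → yortam (Recipe 6).
No rule produces talhal, and it is not given. pyrtal would need paxnal, halven, and lunqil (Recipe 11), but lunqil is never obtained. paxbel would need yortam and talhal (Recipe 2), but talhal is never obtained.

yortam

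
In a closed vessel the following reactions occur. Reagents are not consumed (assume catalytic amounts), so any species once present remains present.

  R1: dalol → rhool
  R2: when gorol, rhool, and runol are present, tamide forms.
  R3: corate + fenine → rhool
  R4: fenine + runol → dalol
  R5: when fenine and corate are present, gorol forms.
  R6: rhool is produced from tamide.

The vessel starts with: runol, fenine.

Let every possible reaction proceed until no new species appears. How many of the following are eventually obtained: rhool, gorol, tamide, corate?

1

fenine and runol present → dalol forms (R4).
dalol present → rhool forms (R1).
rhool: reached.
gorol would need fenine and corate (R5), but corate never forms.
tamide would need gorol, rhool, and runol (R2), but gorol never forms.
No rule produces corate, and it is not given.
Reached: rhool — 1 of the 4.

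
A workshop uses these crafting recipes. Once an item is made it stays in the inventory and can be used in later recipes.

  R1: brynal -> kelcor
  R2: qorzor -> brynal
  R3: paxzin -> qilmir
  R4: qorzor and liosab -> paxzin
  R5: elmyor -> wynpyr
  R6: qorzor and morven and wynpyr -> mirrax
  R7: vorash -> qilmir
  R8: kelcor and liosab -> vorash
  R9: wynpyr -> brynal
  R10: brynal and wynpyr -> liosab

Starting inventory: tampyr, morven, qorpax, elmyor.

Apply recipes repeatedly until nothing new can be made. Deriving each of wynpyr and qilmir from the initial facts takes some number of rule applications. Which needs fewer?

wynpyr

wynpyr: elmyor -> wynpyr (R5). [1 rule application]
qilmir: Using R5, elmyor makes wynpyr. wynpyr -> brynal (R9). Using R10, brynal and wynpyr make liosab. brynal -> kelcor (R1). Using R8, kelcor and liosab make vorash. Using R7, vorash makes qilmir. [6 rule applications]
wynpyr needs fewer.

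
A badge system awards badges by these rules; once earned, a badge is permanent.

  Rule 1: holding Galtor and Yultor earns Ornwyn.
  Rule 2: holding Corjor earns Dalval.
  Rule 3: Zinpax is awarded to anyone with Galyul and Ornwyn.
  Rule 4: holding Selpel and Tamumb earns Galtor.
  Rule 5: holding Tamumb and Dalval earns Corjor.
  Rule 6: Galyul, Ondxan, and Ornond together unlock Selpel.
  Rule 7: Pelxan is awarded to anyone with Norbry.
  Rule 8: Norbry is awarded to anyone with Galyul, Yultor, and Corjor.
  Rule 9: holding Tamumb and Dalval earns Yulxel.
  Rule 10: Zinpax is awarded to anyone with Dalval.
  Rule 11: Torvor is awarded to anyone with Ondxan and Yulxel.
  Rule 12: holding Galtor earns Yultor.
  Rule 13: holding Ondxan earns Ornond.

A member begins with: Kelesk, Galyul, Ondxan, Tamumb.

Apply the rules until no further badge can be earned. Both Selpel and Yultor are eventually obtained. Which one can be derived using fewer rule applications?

Selpel

Selpel: With Ondxan, Ornond is earned (Rule 13). With Galyul, Ondxan, and Ornond, Selpel is earned (Rule 6). [2 rule applications]
Yultor: With Ondxan, Ornond is earned (Rule 13). With Galyul, Ondxan, and Ornond, Selpel is earned (Rule 6). With Selpel and Tamumb, Galtor is earned (Rule 4). With Galtor, Yultor is earned (Rule 12). [4 rule applications]
Selpel needs fewer.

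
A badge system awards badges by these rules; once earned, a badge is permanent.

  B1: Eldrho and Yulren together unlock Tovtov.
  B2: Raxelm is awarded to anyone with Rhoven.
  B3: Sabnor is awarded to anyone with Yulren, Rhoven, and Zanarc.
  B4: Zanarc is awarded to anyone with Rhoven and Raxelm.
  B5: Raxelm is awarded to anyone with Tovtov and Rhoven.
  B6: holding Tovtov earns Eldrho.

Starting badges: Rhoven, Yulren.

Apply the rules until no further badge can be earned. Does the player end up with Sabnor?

With Rhoven, Raxelm is earned (B2).
With Rhoven and Raxelm, Zanarc is earned (B4).
With Yulren, Rhoven, and Zanarc, Sabnor is earned (B3).

Yes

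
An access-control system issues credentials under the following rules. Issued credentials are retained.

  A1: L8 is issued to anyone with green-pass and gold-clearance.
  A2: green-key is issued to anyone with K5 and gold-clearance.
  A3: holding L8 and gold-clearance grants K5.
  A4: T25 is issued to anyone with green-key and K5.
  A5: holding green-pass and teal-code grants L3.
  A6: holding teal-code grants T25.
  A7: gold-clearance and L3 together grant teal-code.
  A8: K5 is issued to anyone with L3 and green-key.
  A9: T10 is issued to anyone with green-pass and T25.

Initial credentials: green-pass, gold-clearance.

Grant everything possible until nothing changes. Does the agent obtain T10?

Yes

Holding green-pass and gold-clearance grants L8 (A1).
Holding L8 and gold-clearance grants K5 (A3).
Holding K5 and gold-clearance grants green-key (A2).
Holding green-key and K5 grants T25 (A4).
Holding green-pass and T25 grants T10 (A9).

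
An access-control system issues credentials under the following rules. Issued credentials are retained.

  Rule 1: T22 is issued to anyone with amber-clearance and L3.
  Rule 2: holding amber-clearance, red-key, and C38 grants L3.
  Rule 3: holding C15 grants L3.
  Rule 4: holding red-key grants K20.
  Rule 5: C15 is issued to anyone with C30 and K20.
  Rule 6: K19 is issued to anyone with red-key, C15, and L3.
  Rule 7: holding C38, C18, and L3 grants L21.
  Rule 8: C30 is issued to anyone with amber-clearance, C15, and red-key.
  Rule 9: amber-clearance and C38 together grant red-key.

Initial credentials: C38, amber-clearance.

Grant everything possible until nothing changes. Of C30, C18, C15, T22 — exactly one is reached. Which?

Holding amber-clearance and C38 grants red-key (Rule 9).
Holding amber-clearance, red-key, and C38 grants L3 (Rule 2).
Holding amber-clearance and L3 grants T22 (Rule 1).
C15 would need C30 and K20 (Rule 5), but C30 is never granted. No rule produces C18, and it is not given. C30 would need amber-clearance, C15, and red-key (Rule 8), but C15 is never granted.

T22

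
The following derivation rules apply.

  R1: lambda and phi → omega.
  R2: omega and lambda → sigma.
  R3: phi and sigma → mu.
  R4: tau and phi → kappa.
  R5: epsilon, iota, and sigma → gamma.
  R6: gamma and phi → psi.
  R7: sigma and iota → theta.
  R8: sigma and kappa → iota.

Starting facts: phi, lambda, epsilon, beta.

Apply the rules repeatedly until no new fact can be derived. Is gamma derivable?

gamma would need epsilon, iota, and sigma (R5), but iota is never established.

No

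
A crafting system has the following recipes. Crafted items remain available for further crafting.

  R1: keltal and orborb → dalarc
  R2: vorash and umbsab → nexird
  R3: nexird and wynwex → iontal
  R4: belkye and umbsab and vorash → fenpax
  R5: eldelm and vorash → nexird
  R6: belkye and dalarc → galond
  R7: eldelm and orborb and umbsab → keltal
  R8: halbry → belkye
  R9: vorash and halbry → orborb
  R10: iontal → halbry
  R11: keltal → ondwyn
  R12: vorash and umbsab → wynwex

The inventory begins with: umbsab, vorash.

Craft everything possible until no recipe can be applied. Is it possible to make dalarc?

dalarc would need keltal and orborb (R1), but keltal is never obtained.

No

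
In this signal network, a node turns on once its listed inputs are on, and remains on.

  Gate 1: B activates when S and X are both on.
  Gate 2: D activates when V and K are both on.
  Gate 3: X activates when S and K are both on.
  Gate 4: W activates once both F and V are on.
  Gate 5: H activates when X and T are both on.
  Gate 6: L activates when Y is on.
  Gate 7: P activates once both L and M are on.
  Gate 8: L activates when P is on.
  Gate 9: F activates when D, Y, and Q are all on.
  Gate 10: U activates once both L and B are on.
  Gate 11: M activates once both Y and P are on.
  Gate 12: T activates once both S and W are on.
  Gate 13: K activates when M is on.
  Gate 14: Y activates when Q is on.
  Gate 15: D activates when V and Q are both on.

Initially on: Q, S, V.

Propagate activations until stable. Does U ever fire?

No

U would need L and B (Gate 10), but B never turns on.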